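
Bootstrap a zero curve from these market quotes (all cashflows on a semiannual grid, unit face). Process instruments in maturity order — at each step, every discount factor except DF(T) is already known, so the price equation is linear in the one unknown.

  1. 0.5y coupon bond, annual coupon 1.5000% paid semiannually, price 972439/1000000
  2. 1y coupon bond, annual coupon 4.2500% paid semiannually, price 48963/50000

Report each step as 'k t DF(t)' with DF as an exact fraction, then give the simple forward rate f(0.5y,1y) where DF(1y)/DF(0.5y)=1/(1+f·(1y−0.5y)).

1 1/2 2413/2500
2 1 2347/2500
f(0.5y,1y) = ((2413/2500)/(2347/2500) − 1)/(1/2) = 132/2347 ≈ 5.6242%

step 1 [0.5y] bond c/2=3/400: DF=(972439/1000000 − 3/400·(0))/(1+3/400) = 2413/2500 ≈ 0.965200
step 2 [1y] bond c/2=17/800: DF=(48963/50000 − 17/800·(0.965200))/(1+17/800) = 2347/2500 ≈ 0.938800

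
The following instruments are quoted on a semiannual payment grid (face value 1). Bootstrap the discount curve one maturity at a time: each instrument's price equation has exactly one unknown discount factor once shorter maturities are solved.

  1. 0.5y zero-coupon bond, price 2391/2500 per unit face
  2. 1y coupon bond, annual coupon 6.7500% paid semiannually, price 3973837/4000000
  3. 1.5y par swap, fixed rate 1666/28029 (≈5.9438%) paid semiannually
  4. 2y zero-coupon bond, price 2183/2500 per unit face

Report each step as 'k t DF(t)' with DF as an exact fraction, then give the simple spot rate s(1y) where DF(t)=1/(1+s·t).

1 1/2 2391/2500
2 1 4649/5000
3 3/2 9167/10000
4 2 2183/2500
s(1y) = (1/(4649/5000) − 1)/(1) = 351/4649 ≈ 7.5500%

step 1 [0.5y] zero: DF = P = 2391/2500 ≈ 0.956400
step 2 [1y] bond c/2=27/800: DF=(3973837/4000000 − 27/800·(0.956400))/(1+27/800) = 4649/5000 ≈ 0.929800
step 3 [1.5y] swap r/2=833/28029: DF=(1 − 833/28029·(0.956400+0.929800))/(1+833/28029) = 9167/10000 ≈ 0.916700
step 4 [2y] zero: DF = P = 2183/2500 ≈ 0.873200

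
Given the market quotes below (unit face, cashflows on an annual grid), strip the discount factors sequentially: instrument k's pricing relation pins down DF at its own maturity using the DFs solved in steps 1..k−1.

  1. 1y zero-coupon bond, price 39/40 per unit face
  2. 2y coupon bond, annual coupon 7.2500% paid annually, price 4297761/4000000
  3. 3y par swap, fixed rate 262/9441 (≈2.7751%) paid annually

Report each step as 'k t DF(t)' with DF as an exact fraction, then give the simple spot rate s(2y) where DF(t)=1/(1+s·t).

1 1 39/40
2 2 9359/10000
3 3 4607/5000
s(2y) = (1/(9359/10000) − 1)/(2) = 641/18718 ≈ 3.4245%

step 1 [1y] zero: DF = P = 39/40 ≈ 0.975000
step 2 [2y] bond c/1=29/400: DF=(4297761/4000000 − 29/400·(0.975000))/(1+29/400) = 9359/10000 ≈ 0.935900
step 3 [3y] swap r/1=262/9441: DF=(1 − 262/9441·(0.975000+0.935900))/(1+262/9441) = 4607/5000 ≈ 0.921400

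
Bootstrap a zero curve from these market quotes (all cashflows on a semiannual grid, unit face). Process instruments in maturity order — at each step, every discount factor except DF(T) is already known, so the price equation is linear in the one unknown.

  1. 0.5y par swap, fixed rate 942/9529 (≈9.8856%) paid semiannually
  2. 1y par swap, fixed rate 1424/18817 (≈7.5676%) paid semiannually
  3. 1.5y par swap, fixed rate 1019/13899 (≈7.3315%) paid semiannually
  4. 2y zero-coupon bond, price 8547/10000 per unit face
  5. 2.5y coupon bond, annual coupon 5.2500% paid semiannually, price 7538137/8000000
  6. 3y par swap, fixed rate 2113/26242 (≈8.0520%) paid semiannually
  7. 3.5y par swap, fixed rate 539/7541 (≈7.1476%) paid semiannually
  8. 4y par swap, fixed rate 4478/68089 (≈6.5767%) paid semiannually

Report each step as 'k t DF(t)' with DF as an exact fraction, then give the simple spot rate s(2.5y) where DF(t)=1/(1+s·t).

1 1/2 9529/10000
2 1 1161/1250
3 3/2 8981/10000
4 2 8547/10000
5 5/2 2063/2500
6 3 7887/10000
7 7/2 1961/2500
8 4 7761/10000
s(2.5y) = (1/(2063/2500) − 1)/(5/2) = 874/10315 ≈ 8.4731%

step 1 [0.5y] swap r/2=471/9529: DF=(1 − 471/9529·(0))/(1+471/9529) = 9529/10000 ≈ 0.952900
step 2 [1y] swap r/2=712/18817: DF=(1 − 712/18817·(0.952900))/(1+712/18817) = 1161/1250 ≈ 0.928800
step 3 [1.5y] swap r/2=1019/27798: DF=(1 − 1019/27798·(0.952900+0.928800))/(1+1019/27798) = 8981/10000 ≈ 0.898100
step 4 [2y] zero: DF = P = 8547/10000 ≈ 0.854700
step 5 [2.5y] bond c/2=21/800: DF=(7538137/8000000 − 21/800·(0.952900+0.928800+0.898100+0.854700))/(1+21/800) = 2063/2500 ≈ 0.825200
step 6 [3y] swap r/2=2113/52484: DF=(1 − 2113/52484·(0.952900+0.928800+0.898100+0.854700+0.825200))/(1+2113/52484) = 7887/10000 ≈ 0.788700
step 7 [3.5y] swap r/2=539/15082: DF=(1 − 539/15082·(0.952900+0.928800+0.898100+0.854700+0.825200+0.788700))/(1+539/15082) = 1961/2500 ≈ 0.784400
step 8 [4y] swap r/2=2239/68089: DF=(1 − 2239/68089·(0.952900+0.928800+0.898100+0.854700+0.825200+0.788700+0.784400))/(1+2239/68089) = 7761/10000 ≈ 0.776100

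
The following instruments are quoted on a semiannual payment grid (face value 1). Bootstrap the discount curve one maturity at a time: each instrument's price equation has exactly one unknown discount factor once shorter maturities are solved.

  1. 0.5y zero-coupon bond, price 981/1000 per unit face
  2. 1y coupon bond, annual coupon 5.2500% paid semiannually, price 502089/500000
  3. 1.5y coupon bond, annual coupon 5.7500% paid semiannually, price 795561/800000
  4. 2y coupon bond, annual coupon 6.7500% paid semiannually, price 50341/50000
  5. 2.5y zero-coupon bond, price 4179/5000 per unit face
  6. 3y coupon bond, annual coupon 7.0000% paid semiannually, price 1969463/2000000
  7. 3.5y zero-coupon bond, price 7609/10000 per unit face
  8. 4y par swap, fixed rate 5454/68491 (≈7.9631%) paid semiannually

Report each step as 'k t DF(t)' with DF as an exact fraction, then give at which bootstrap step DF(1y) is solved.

step 1 [0.5y] zero: DF = P = 981/1000 ≈ 0.981000
step 2 [1y] bond c/2=21/800: DF=(502089/500000 − 21/800·(0.981000))/(1+21/800) = 4767/5000 ≈ 0.953400
step 3 [1.5y] bond c/2=23/800: DF=(795561/800000 − 23/800·(0.981000+0.953400))/(1+23/800) = 4563/5000 ≈ 0.912600
step 4 [2y] bond c/2=27/800: DF=(50341/50000 − 27/800·(0.981000+0.953400+0.912600))/(1+27/800) = 881/1000 ≈ 0.881000
step 5 [2.5y] zero: DF = P = 4179/5000 ≈ 0.835800
step 6 [3y] bond c/2=7/200: DF=(1969463/2000000 − 7/200·(0.981000+0.953400+0.912600+0.881000+0.835800))/(1+7/200) = 7971/10000 ≈ 0.797100
step 7 [3.5y] zero: DF = P = 7609/10000 ≈ 0.760900
step 8 [4y] swap r/2=2727/68491: DF=(1 − 2727/68491·(0.981000+0.953400+0.912600+0.881000+0.835800+0.797100+0.760900))/(1+2727/68491) = 7273/10000 ≈ 0.727300

1 1/2 981/1000
2 1 4767/5000
3 3/2 4563/5000
4 2 881/1000
5 5/2 4179/5000
6 3 7971/10000
7 7/2 7609/10000
8 4 7273/10000
DF(1y) is solved at step 2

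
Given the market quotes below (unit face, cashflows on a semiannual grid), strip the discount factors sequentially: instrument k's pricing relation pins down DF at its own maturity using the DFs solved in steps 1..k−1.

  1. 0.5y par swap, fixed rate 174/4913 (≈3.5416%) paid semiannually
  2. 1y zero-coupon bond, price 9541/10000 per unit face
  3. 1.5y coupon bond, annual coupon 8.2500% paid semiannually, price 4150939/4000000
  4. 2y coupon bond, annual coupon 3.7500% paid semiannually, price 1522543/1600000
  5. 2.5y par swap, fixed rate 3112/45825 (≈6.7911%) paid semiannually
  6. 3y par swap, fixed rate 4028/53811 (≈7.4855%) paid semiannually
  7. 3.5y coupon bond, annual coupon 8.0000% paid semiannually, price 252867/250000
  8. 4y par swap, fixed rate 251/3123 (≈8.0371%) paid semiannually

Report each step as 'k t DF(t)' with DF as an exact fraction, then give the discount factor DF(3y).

1 1/2 4913/5000
2 1 9541/10000
3 3/2 9199/10000
4 2 1763/2000
5 5/2 2111/2500
6 3 3993/5000
7 7/2 957/1250
8 4 7239/10000
DF(3y) = 3993/5000 ≈ 0.798600

step 1 [0.5y] swap r/2=87/4913: DF=(1 − 87/4913·(0))/(1+87/4913) = 4913/5000 ≈ 0.982600
step 2 [1y] zero: DF = P = 9541/10000 ≈ 0.954100
step 3 [1.5y] bond c/2=33/800: DF=(4150939/4000000 − 33/800·(0.982600+0.954100))/(1+33/800) = 9199/10000 ≈ 0.919900
step 4 [2y] bond c/2=3/160: DF=(1522543/1600000 − 3/160·(0.982600+0.954100+0.919900))/(1+3/160) = 1763/2000 ≈ 0.881500
step 5 [2.5y] swap r/2=1556/45825: DF=(1 − 1556/45825·(0.982600+0.954100+0.919900+0.881500))/(1+1556/45825) = 2111/2500 ≈ 0.844400
step 6 [3y] swap r/2=2014/53811: DF=(1 − 2014/53811·(0.982600+0.954100+0.919900+0.881500+0.844400))/(1+2014/53811) = 3993/5000 ≈ 0.798600
step 7 [3.5y] bond c/2=1/25: DF=(252867/250000 − 1/25·(0.982600+0.954100+0.919900+0.881500+0.844400+0.798600))/(1+1/25) = 957/1250 ≈ 0.765600
step 8 [4y] swap r/2=251/6246: DF=(1 − 251/6246·(0.982600+0.954100+0.919900+0.881500+0.844400+0.798600+0.765600))/(1+251/6246) = 7239/10000 ≈ 0.723900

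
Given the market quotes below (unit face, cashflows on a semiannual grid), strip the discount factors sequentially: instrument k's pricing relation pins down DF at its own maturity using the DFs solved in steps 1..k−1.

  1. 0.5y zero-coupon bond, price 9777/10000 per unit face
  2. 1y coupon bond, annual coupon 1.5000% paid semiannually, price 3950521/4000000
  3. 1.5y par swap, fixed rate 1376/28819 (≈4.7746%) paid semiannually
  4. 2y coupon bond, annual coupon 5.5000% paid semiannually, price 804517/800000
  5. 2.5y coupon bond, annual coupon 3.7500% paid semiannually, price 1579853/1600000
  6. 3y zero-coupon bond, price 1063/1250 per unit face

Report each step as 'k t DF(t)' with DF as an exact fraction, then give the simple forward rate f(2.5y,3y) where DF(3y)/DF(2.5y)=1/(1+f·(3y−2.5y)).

1 1/2 9777/10000
2 1 973/1000
3 3/2 582/625
4 2 1127/1250
5 5/2 2249/2500
6 3 1063/1250
f(2.5y,3y) = ((2249/2500)/(1063/1250) − 1)/(1/2) = 123/1063 ≈ 11.5710%

step 1 [0.5y] zero: DF = P = 9777/10000 ≈ 0.977700
step 2 [1y] bond c/2=3/400: DF=(3950521/4000000 − 3/400·(0.977700))/(1+3/400) = 973/1000 ≈ 0.973000
step 3 [1.5y] swap r/2=688/28819: DF=(1 − 688/28819·(0.977700+0.973000))/(1+688/28819) = 582/625 ≈ 0.931200
step 4 [2y] bond c/2=11/400: DF=(804517/800000 − 11/400·(0.977700+0.973000+0.931200))/(1+11/400) = 1127/1250 ≈ 0.901600
step 5 [2.5y] bond c/2=3/160: DF=(1579853/1600000 − 3/160·(0.977700+0.973000+0.931200+0.901600))/(1+3/160) = 2249/2500 ≈ 0.899600
step 6 [3y] zero: DF = P = 1063/1250 ≈ 0.850400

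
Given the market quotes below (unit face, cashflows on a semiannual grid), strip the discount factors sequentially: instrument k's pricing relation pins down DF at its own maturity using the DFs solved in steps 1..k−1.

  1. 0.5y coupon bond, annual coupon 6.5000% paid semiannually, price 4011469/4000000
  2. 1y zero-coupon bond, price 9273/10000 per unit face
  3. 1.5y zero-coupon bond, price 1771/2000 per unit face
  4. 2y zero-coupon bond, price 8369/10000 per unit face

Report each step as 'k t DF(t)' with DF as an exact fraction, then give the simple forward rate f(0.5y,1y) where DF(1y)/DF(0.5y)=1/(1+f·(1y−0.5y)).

1 1/2 9713/10000
2 1 9273/10000
3 3/2 1771/2000
4 2 8369/10000
f(0.5y,1y) = ((9713/10000)/(9273/10000) − 1)/(1/2) = 80/843 ≈ 9.4899%

step 1 [0.5y] bond c/2=13/400: DF=(4011469/4000000 − 13/400·(0))/(1+13/400) = 9713/10000 ≈ 0.971300
step 2 [1y] zero: DF = P = 9273/10000 ≈ 0.927300
step 3 [1.5y] zero: DF = P = 1771/2000 ≈ 0.885500
step 4 [2y] zero: DF = P = 8369/10000 ≈ 0.836900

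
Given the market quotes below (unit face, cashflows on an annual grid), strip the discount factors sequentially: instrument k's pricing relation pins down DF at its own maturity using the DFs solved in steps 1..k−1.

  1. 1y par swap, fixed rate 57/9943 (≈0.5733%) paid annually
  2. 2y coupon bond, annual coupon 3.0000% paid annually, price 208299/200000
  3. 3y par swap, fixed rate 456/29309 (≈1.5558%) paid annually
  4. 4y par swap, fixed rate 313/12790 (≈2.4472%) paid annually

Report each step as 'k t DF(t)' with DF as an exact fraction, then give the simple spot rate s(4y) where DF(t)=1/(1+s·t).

step 1 [1y] swap r/1=57/9943: DF=(1 − 57/9943·(0))/(1+57/9943) = 9943/10000 ≈ 0.994300
step 2 [2y] bond c/1=3/100: DF=(208299/200000 − 3/100·(0.994300))/(1+3/100) = 4911/5000 ≈ 0.982200
step 3 [3y] swap r/1=456/29309: DF=(1 − 456/29309·(0.994300+0.982200))/(1+456/29309) = 1193/1250 ≈ 0.954400
step 4 [4y] swap r/1=313/12790: DF=(1 − 313/12790·(0.994300+0.982200+0.954400))/(1+313/12790) = 9061/10000 ≈ 0.906100

1 1 9943/10000
2 2 4911/5000
3 3 1193/1250
4 4 9061/10000
s(4y) = (1/(9061/10000) − 1)/(4) = 939/36244 ≈ 2.5908%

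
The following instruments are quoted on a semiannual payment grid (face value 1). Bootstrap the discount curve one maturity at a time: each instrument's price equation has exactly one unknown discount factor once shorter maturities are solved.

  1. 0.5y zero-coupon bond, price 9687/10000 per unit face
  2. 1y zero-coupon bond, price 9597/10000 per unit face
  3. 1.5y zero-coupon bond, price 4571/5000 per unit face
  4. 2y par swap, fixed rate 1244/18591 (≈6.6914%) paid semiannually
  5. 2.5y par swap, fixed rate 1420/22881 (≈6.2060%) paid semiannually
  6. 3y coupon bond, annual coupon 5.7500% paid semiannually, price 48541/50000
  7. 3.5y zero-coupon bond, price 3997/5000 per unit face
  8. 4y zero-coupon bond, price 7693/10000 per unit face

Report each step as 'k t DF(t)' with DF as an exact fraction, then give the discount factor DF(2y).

1 1/2 9687/10000
2 1 9597/10000
3 3/2 4571/5000
4 2 2189/2500
5 5/2 429/500
6 3 4079/5000
7 7/2 3997/5000
8 4 7693/10000
DF(2y) = 2189/2500 ≈ 0.875600

step 1 [0.5y] zero: DF = P = 9687/10000 ≈ 0.968700
step 2 [1y] zero: DF = P = 9597/10000 ≈ 0.959700
step 3 [1.5y] zero: DF = P = 4571/5000 ≈ 0.914200
step 4 [2y] swap r/2=622/18591: DF=(1 − 622/18591·(0.968700+0.959700+0.914200))/(1+622/18591) = 2189/2500 ≈ 0.875600
step 5 [2.5y] swap r/2=710/22881: DF=(1 − 710/22881·(0.968700+0.959700+0.914200+0.875600))/(1+710/22881) = 429/500 ≈ 0.858000
step 6 [3y] bond c/2=23/800: DF=(48541/50000 − 23/800·(0.968700+0.959700+0.914200+0.875600+0.858000))/(1+23/800) = 4079/5000 ≈ 0.815800
step 7 [3.5y] zero: DF = P = 3997/5000 ≈ 0.799400
step 8 [4y] zero: DF = P = 7693/10000 ≈ 0.769300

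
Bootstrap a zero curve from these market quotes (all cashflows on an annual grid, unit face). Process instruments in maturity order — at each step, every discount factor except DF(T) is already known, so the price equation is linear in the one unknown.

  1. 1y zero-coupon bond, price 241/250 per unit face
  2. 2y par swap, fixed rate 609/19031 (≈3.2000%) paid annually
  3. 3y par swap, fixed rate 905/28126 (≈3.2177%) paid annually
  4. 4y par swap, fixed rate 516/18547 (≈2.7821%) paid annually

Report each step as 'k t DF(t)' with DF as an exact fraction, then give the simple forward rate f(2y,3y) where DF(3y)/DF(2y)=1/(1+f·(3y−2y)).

1 1 241/250
2 2 9391/10000
3 3 1819/2000
4 4 1121/1250
f(2y,3y) = ((9391/10000)/(1819/2000) − 1)/(1) = 296/9095 ≈ 3.2545%

step 1 [1y] zero: DF = P = 241/250 ≈ 0.964000
step 2 [2y] swap r/1=609/19031: DF=(1 − 609/19031·(0.964000))/(1+609/19031) = 9391/10000 ≈ 0.939100
step 3 [3y] swap r/1=905/28126: DF=(1 − 905/28126·(0.964000+0.939100))/(1+905/28126) = 1819/2000 ≈ 0.909500
step 4 [4y] swap r/1=516/18547: DF=(1 − 516/18547·(0.964000+0.939100+0.909500))/(1+516/18547) = 1121/1250 ≈ 0.896800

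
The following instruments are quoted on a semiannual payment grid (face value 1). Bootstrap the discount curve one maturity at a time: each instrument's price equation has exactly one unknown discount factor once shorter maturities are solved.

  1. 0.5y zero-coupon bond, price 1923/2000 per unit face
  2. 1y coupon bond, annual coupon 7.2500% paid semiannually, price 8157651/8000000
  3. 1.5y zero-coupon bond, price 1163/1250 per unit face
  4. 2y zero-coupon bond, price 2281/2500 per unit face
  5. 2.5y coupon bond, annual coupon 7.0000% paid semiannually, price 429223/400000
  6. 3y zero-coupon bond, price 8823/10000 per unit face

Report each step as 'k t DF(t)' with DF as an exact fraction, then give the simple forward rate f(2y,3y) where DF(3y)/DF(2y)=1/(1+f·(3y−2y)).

1 1/2 1923/2000
2 1 594/625
3 3/2 1163/1250
4 2 2281/2500
5 5/2 4549/5000
6 3 8823/10000
f(2y,3y) = ((2281/2500)/(8823/10000) − 1)/(1) = 301/8823 ≈ 3.4115%

step 1 [0.5y] zero: DF = P = 1923/2000 ≈ 0.961500
step 2 [1y] bond c/2=29/800: DF=(8157651/8000000 − 29/800·(0.961500))/(1+29/800) = 594/625 ≈ 0.950400
step 3 [1.5y] zero: DF = P = 1163/1250 ≈ 0.930400
step 4 [2y] zero: DF = P = 2281/2500 ≈ 0.912400
step 5 [2.5y] bond c/2=7/200: DF=(429223/400000 − 7/200·(0.961500+0.950400+0.930400+0.912400))/(1+7/200) = 4549/5000 ≈ 0.909800
step 6 [3y] zero: DF = P = 8823/10000 ≈ 0.882300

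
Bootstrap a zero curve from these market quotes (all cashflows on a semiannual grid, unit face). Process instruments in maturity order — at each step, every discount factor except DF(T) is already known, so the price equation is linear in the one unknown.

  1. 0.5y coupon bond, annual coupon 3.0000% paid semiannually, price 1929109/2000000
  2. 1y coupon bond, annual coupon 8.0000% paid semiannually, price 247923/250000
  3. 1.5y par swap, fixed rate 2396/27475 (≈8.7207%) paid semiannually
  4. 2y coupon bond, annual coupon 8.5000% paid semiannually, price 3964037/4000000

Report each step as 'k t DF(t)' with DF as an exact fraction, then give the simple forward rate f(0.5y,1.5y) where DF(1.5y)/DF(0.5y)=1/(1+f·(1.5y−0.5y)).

step 1 [0.5y] bond c/2=3/200: DF=(1929109/2000000 − 3/200·(0))/(1+3/200) = 9503/10000 ≈ 0.950300
step 2 [1y] bond c/2=1/25: DF=(247923/250000 − 1/25·(0.950300))/(1+1/25) = 917/1000 ≈ 0.917000
step 3 [1.5y] swap r/2=1198/27475: DF=(1 − 1198/27475·(0.950300+0.917000))/(1+1198/27475) = 4401/5000 ≈ 0.880200
step 4 [2y] bond c/2=17/400: DF=(3964037/4000000 − 17/400·(0.950300+0.917000+0.880200))/(1+17/400) = 4193/5000 ≈ 0.838600

1 1/2 9503/10000
2 1 917/1000
3 3/2 4401/5000
4 2 4193/5000
f(0.5y,1.5y) = ((9503/10000)/(4401/5000) − 1)/(1) = 701/8802 ≈ 7.9641%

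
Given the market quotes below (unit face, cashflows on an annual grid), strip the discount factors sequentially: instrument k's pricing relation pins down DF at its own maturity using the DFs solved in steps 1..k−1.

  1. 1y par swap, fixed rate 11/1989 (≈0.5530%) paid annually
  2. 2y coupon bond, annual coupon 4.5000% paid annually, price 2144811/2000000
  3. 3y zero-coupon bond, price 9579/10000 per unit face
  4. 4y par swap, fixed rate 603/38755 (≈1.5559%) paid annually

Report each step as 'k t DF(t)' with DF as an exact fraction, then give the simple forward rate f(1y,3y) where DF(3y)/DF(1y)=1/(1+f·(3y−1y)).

1 1 1989/2000
2 2 4917/5000
3 3 9579/10000
4 4 9397/10000
f(1y,3y) = ((1989/2000)/(9579/10000) − 1)/(2) = 61/3193 ≈ 1.9104%

step 1 [1y] swap r/1=11/1989: DF=(1 − 11/1989·(0))/(1+11/1989) = 1989/2000 ≈ 0.994500
step 2 [2y] bond c/1=9/200: DF=(2144811/2000000 − 9/200·(0.994500))/(1+9/200) = 4917/5000 ≈ 0.983400
step 3 [3y] zero: DF = P = 9579/10000 ≈ 0.957900
step 4 [4y] swap r/1=603/38755: DF=(1 − 603/38755·(0.994500+0.983400+0.957900))/(1+603/38755) = 9397/10000 ≈ 0.939700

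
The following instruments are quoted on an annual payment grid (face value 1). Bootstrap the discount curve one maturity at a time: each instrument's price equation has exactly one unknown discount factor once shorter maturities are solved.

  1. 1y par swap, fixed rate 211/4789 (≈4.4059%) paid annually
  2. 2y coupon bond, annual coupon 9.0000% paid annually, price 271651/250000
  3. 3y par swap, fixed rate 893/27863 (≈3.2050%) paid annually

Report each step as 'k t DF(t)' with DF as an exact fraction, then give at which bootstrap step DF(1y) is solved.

step 1 [1y] swap r/1=211/4789: DF=(1 − 211/4789·(0))/(1+211/4789) = 4789/5000 ≈ 0.957800
step 2 [2y] bond c/1=9/100: DF=(271651/250000 − 9/100·(0.957800))/(1+9/100) = 4589/5000 ≈ 0.917800
step 3 [3y] swap r/1=893/27863: DF=(1 − 893/27863·(0.957800+0.917800))/(1+893/27863) = 9107/10000 ≈ 0.910700

1 1 4789/5000
2 2 4589/5000
3 3 9107/10000
DF(1y) is solved at step 1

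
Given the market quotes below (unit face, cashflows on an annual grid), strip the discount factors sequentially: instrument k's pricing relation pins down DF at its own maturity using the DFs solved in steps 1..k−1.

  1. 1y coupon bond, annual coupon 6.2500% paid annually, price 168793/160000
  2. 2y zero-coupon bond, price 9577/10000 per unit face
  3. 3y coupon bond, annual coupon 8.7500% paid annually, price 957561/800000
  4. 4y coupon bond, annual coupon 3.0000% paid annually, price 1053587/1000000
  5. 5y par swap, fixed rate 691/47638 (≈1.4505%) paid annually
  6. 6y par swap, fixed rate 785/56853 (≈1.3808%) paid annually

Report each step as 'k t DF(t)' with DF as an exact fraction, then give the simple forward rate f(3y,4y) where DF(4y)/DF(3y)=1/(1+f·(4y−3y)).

1 1 9929/10000
2 2 9577/10000
3 3 9437/10000
4 4 4693/5000
5 5 9309/10000
6 6 1843/2000
f(3y,4y) = ((9437/10000)/(4693/5000) − 1)/(1) = 51/9386 ≈ 0.5434%

step 1 [1y] bond c/1=1/16: DF=(168793/160000 − 1/16·(0))/(1+1/16) = 9929/10000 ≈ 0.992900
step 2 [2y] zero: DF = P = 9577/10000 ≈ 0.957700
step 3 [3y] bond c/1=7/80: DF=(957561/800000 − 7/80·(0.992900+0.957700))/(1+7/80) = 9437/10000 ≈ 0.943700
step 4 [4y] bond c/1=3/100: DF=(1053587/1000000 − 3/100·(0.992900+0.957700+0.943700))/(1+3/100) = 4693/5000 ≈ 0.938600
step 5 [5y] swap r/1=691/47638: DF=(1 − 691/47638·(0.992900+0.957700+0.943700+0.938600))/(1+691/47638) = 9309/10000 ≈ 0.930900
step 6 [6y] swap r/1=785/56853: DF=(1 − 785/56853·(0.992900+0.957700+0.943700+0.938600+0.930900))/(1+785/56853) = 1843/2000 ≈ 0.921500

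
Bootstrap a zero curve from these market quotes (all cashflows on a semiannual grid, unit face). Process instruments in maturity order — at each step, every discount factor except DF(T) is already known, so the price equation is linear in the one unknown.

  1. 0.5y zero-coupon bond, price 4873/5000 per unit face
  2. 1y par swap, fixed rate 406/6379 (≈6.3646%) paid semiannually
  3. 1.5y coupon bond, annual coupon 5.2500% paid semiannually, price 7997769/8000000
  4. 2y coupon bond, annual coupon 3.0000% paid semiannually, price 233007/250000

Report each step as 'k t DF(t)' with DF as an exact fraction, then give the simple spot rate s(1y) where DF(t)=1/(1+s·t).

step 1 [0.5y] zero: DF = P = 4873/5000 ≈ 0.974600
step 2 [1y] swap r/2=203/6379: DF=(1 − 203/6379·(0.974600))/(1+203/6379) = 9391/10000 ≈ 0.939100
step 3 [1.5y] bond c/2=21/800: DF=(7997769/8000000 − 21/800·(0.974600+0.939100))/(1+21/800) = 2313/2500 ≈ 0.925200
step 4 [2y] bond c/2=3/200: DF=(233007/250000 − 3/200·(0.974600+0.939100+0.925200))/(1+3/200) = 8763/10000 ≈ 0.876300

1 1/2 4873/5000
2 1 9391/10000
3 3/2 2313/2500
4 2 8763/10000
s(1y) = (1/(9391/10000) − 1)/(1) = 609/9391 ≈ 6.4849%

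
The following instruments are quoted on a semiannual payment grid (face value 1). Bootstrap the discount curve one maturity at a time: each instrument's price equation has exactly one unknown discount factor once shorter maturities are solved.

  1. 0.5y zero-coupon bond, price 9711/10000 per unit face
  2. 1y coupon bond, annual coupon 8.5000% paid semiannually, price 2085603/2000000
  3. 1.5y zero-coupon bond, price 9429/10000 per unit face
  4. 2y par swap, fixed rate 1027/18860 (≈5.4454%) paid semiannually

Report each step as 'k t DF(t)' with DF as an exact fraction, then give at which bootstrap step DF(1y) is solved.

1 1/2 9711/10000
2 1 9607/10000
3 3/2 9429/10000
4 2 8973/10000
DF(1y) is solved at step 2

step 1 [0.5y] zero: DF = P = 9711/10000 ≈ 0.971100
step 2 [1y] bond c/2=17/400: DF=(2085603/2000000 − 17/400·(0.971100))/(1+17/400) = 9607/10000 ≈ 0.960700
step 3 [1.5y] zero: DF = P = 9429/10000 ≈ 0.942900
step 4 [2y] swap r/2=1027/37720: DF=(1 − 1027/37720·(0.971100+0.960700+0.942900))/(1+1027/37720) = 8973/10000 ≈ 0.897300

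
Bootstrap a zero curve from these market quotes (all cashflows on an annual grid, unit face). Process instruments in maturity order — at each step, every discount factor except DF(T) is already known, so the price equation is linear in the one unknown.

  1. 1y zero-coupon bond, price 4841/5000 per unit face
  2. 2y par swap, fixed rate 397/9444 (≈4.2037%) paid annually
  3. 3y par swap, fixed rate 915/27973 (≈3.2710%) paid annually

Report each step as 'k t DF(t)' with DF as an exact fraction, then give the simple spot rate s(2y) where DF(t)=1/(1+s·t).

step 1 [1y] zero: DF = P = 4841/5000 ≈ 0.968200
step 2 [2y] swap r/1=397/9444: DF=(1 − 397/9444·(0.968200))/(1+397/9444) = 4603/5000 ≈ 0.920600
step 3 [3y] swap r/1=915/27973: DF=(1 − 915/27973·(0.968200+0.920600))/(1+915/27973) = 1817/2000 ≈ 0.908500

1 1 4841/5000
2 2 4603/5000
3 3 1817/2000
s(2y) = (1/(4603/5000) − 1)/(2) = 397/9206 ≈ 4.3124%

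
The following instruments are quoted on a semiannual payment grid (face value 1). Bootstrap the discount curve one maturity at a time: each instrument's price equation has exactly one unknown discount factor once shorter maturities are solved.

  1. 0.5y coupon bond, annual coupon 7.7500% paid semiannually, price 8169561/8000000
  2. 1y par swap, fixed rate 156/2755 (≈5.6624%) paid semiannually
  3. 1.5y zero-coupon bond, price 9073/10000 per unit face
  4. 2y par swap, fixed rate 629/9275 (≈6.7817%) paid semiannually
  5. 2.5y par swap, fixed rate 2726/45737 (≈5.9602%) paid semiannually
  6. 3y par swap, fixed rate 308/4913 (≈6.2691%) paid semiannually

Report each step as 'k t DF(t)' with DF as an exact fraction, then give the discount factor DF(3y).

step 1 [0.5y] bond c/2=31/800: DF=(8169561/8000000 − 31/800·(0))/(1+31/800) = 9831/10000 ≈ 0.983100
step 2 [1y] swap r/2=78/2755: DF=(1 − 78/2755·(0.983100))/(1+78/2755) = 4727/5000 ≈ 0.945400
step 3 [1.5y] zero: DF = P = 9073/10000 ≈ 0.907300
step 4 [2y] swap r/2=629/18550: DF=(1 − 629/18550·(0.983100+0.945400+0.907300))/(1+629/18550) = 4371/5000 ≈ 0.874200
step 5 [2.5y] swap r/2=1363/45737: DF=(1 − 1363/45737·(0.983100+0.945400+0.907300+0.874200))/(1+1363/45737) = 8637/10000 ≈ 0.863700
step 6 [3y] swap r/2=154/4913: DF=(1 − 154/4913·(0.983100+0.945400+0.907300+0.874200+0.863700))/(1+154/4913) = 4153/5000 ≈ 0.830600

1 1/2 9831/10000
2 1 4727/5000
3 3/2 9073/10000
4 2 4371/5000
5 5/2 8637/10000
6 3 4153/5000
DF(3y) = 4153/5000 ≈ 0.830600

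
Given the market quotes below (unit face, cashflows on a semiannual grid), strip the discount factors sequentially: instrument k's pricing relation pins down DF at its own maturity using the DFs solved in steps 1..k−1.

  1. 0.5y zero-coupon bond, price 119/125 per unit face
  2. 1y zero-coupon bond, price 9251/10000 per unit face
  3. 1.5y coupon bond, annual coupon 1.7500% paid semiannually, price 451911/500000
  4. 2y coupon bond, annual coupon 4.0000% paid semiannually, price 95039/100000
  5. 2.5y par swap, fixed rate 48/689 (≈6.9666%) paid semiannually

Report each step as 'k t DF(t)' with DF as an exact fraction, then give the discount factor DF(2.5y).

step 1 [0.5y] zero: DF = P = 119/125 ≈ 0.952000
step 2 [1y] zero: DF = P = 9251/10000 ≈ 0.925100
step 3 [1.5y] bond c/2=7/800: DF=(451911/500000 − 7/800·(0.952000+0.925100))/(1+7/800) = 8797/10000 ≈ 0.879700
step 4 [2y] bond c/2=1/50: DF=(95039/100000 − 1/50·(0.952000+0.925100+0.879700))/(1+1/50) = 8777/10000 ≈ 0.877700
step 5 [2.5y] swap r/2=24/689: DF=(1 − 24/689·(0.952000+0.925100+0.879700+0.877700))/(1+24/689) = 211/250 ≈ 0.844000

1 1/2 119/125
2 1 9251/10000
3 3/2 8797/10000
4 2 8777/10000
5 5/2 211/250
DF(2.5y) = 211/250 ≈ 0.844000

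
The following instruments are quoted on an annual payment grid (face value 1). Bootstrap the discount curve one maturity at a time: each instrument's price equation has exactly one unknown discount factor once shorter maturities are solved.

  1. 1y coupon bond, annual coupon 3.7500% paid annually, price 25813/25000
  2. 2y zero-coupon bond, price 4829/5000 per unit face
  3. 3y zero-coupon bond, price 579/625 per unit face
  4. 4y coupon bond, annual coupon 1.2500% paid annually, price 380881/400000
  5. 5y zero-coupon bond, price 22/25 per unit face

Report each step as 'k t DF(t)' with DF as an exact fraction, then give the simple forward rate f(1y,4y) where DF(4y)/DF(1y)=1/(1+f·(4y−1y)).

step 1 [1y] bond c/1=3/80: DF=(25813/25000 − 3/80·(0))/(1+3/80) = 622/625 ≈ 0.995200
step 2 [2y] zero: DF = P = 4829/5000 ≈ 0.965800
step 3 [3y] zero: DF = P = 579/625 ≈ 0.926400
step 4 [4y] bond c/1=1/80: DF=(380881/400000 − 1/80·(0.995200+0.965800+0.926400))/(1+1/80) = 1131/1250 ≈ 0.904800
step 5 [5y] zero: DF = P = 22/25 ≈ 0.880000

1 1 622/625
2 2 4829/5000
3 3 579/625
4 4 1131/1250
5 5 22/25
f(1y,4y) = ((622/625)/(1131/1250) − 1)/(3) = 113/3393 ≈ 3.3304%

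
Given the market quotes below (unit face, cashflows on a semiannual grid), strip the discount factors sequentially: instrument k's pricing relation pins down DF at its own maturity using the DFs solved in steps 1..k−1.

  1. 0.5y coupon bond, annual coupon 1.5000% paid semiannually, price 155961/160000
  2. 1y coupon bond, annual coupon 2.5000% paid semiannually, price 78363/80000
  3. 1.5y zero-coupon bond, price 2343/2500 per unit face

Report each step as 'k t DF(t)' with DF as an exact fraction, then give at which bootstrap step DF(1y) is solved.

1 1/2 387/400
2 1 1911/2000
3 3/2 2343/2500
DF(1y) is solved at step 2

step 1 [0.5y] bond c/2=3/400: DF=(155961/160000 − 3/400·(0))/(1+3/400) = 387/400 ≈ 0.967500
step 2 [1y] bond c/2=1/80: DF=(78363/80000 − 1/80·(0.967500))/(1+1/80) = 1911/2000 ≈ 0.955500
step 3 [1.5y] zero: DF = P = 2343/2500 ≈ 0.937200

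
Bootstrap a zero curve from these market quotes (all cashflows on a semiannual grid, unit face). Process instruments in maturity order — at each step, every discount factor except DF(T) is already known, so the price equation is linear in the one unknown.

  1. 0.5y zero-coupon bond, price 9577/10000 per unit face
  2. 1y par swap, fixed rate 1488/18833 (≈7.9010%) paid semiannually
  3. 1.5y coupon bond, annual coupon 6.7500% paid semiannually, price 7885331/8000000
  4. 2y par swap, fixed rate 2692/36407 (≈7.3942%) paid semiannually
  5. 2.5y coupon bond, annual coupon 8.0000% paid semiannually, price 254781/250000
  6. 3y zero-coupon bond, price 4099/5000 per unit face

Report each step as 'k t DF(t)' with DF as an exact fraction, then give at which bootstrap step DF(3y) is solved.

1 1/2 9577/10000
2 1 1157/1250
3 3/2 223/250
4 2 4327/5000
5 5/2 8399/10000
6 3 4099/5000
DF(3y) is solved at step 6

step 1 [0.5y] zero: DF = P = 9577/10000 ≈ 0.957700
step 2 [1y] swap r/2=744/18833: DF=(1 − 744/18833·(0.957700))/(1+744/18833) = 1157/1250 ≈ 0.925600
step 3 [1.5y] bond c/2=27/800: DF=(7885331/8000000 − 27/800·(0.957700+0.925600))/(1+27/800) = 223/250 ≈ 0.892000
step 4 [2y] swap r/2=1346/36407: DF=(1 − 1346/36407·(0.957700+0.925600+0.892000))/(1+1346/36407) = 4327/5000 ≈ 0.865400
step 5 [2.5y] bond c/2=1/25: DF=(254781/250000 − 1/25·(0.957700+0.925600+0.892000+0.865400))/(1+1/25) = 8399/10000 ≈ 0.839900
step 6 [3y] zero: DF = P = 4099/5000 ≈ 0.819800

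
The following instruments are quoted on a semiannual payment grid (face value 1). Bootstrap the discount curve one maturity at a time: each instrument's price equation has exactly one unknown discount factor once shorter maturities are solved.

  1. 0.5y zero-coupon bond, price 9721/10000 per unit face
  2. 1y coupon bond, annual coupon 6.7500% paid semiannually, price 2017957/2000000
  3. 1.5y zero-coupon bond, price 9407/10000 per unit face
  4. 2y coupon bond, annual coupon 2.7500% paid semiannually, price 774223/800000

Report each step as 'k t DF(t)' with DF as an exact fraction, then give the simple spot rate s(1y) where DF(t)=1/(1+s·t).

1 1/2 9721/10000
2 1 9443/10000
3 3/2 9407/10000
4 2 9159/10000
s(1y) = (1/(9443/10000) − 1)/(1) = 557/9443 ≈ 5.8985%

step 1 [0.5y] zero: DF = P = 9721/10000 ≈ 0.972100
step 2 [1y] bond c/2=27/800: DF=(2017957/2000000 − 27/800·(0.972100))/(1+27/800) = 9443/10000 ≈ 0.944300
step 3 [1.5y] zero: DF = P = 9407/10000 ≈ 0.940700
step 4 [2y] bond c/2=11/800: DF=(774223/800000 − 11/800·(0.972100+0.944300+0.940700))/(1+11/800) = 9159/10000 ≈ 0.915900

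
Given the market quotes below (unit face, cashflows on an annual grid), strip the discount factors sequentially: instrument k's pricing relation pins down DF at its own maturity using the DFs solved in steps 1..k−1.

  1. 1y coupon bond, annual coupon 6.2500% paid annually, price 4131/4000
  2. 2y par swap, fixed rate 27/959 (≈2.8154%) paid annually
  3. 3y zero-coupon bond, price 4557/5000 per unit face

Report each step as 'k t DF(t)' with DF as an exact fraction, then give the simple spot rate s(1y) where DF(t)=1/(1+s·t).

1 1 243/250
2 2 473/500
3 3 4557/5000
s(1y) = (1/(243/250) − 1)/(1) = 7/243 ≈ 2.8807%

step 1 [1y] bond c/1=1/16: DF=(4131/4000 − 1/16·(0))/(1+1/16) = 243/250 ≈ 0.972000
step 2 [2y] swap r/1=27/959: DF=(1 − 27/959·(0.972000))/(1+27/959) = 473/500 ≈ 0.946000
step 3 [3y] zero: DF = P = 4557/5000 ≈ 0.911400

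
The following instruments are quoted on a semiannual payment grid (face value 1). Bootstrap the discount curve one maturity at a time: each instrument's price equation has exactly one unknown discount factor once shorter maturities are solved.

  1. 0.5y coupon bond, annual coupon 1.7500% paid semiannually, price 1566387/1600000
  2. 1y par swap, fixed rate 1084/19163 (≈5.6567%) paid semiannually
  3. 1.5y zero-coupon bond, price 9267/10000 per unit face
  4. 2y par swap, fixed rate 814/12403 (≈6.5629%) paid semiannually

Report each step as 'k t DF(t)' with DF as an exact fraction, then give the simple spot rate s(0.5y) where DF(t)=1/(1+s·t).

step 1 [0.5y] bond c/2=7/800: DF=(1566387/1600000 − 7/800·(0))/(1+7/800) = 1941/2000 ≈ 0.970500
step 2 [1y] swap r/2=542/19163: DF=(1 − 542/19163·(0.970500))/(1+542/19163) = 4729/5000 ≈ 0.945800
step 3 [1.5y] zero: DF = P = 9267/10000 ≈ 0.926700
step 4 [2y] swap r/2=407/12403: DF=(1 − 407/12403·(0.970500+0.945800+0.926700))/(1+407/12403) = 8779/10000 ≈ 0.877900

1 1/2 1941/2000
2 1 4729/5000
3 3/2 9267/10000
4 2 8779/10000
s(0.5y) = (1/(1941/2000) − 1)/(1/2) = 118/1941 ≈ 6.0793%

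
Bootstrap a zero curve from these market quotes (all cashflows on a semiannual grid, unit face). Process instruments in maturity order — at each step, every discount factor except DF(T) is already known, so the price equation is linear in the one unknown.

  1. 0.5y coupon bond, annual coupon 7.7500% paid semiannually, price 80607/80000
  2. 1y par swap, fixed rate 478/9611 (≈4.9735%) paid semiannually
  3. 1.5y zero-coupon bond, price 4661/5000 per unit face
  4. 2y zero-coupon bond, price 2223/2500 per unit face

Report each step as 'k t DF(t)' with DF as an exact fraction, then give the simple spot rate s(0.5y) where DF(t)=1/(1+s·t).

step 1 [0.5y] bond c/2=31/800: DF=(80607/80000 − 31/800·(0))/(1+31/800) = 97/100 ≈ 0.970000
step 2 [1y] swap r/2=239/9611: DF=(1 − 239/9611·(0.970000))/(1+239/9611) = 4761/5000 ≈ 0.952200
step 3 [1.5y] zero: DF = P = 4661/5000 ≈ 0.932200
step 4 [2y] zero: DF = P = 2223/2500 ≈ 0.889200

1 1/2 97/100
2 1 4761/5000
3 3/2 4661/5000
4 2 2223/2500
s(0.5y) = (1/(97/100) − 1)/(1/2) = 6/97 ≈ 6.1856%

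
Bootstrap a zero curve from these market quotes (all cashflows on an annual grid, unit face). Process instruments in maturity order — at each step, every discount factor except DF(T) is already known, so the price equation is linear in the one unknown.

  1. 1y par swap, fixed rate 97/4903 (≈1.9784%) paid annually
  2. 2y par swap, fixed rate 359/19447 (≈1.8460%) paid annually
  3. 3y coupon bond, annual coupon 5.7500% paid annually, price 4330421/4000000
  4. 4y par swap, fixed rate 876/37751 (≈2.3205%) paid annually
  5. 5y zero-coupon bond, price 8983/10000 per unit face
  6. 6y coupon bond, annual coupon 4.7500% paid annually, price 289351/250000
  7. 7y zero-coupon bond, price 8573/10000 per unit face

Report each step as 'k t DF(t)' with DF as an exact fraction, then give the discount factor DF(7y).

step 1 [1y] swap r/1=97/4903: DF=(1 − 97/4903·(0))/(1+97/4903) = 4903/5000 ≈ 0.980600
step 2 [2y] swap r/1=359/19447: DF=(1 − 359/19447·(0.980600))/(1+359/19447) = 9641/10000 ≈ 0.964100
step 3 [3y] bond c/1=23/400: DF=(4330421/4000000 − 23/400·(0.980600+0.964100))/(1+23/400) = 459/500 ≈ 0.918000
step 4 [4y] swap r/1=876/37751: DF=(1 − 876/37751·(0.980600+0.964100+0.918000))/(1+876/37751) = 2281/2500 ≈ 0.912400
step 5 [5y] zero: DF = P = 8983/10000 ≈ 0.898300
step 6 [6y] bond c/1=19/400: DF=(289351/250000 − 19/400·(0.980600+0.964100+0.918000+0.912400+0.898300))/(1+19/400) = 893/1000 ≈ 0.893000
step 7 [7y] zero: DF = P = 8573/10000 ≈ 0.857300

1 1 4903/5000
2 2 9641/10000
3 3 459/500
4 4 2281/2500
5 5 8983/10000
6 6 893/1000
7 7 8573/10000
DF(7y) = 8573/10000 ≈ 0.857300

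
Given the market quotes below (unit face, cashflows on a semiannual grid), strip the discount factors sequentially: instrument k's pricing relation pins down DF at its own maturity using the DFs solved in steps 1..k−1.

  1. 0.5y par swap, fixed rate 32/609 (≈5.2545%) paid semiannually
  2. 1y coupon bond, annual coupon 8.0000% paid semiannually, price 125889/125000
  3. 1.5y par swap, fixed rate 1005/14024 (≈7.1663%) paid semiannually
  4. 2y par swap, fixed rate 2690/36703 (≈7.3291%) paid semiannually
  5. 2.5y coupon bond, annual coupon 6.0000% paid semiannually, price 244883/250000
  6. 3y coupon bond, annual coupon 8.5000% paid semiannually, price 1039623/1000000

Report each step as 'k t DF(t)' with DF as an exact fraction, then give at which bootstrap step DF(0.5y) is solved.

step 1 [0.5y] swap r/2=16/609: DF=(1 − 16/609·(0))/(1+16/609) = 609/625 ≈ 0.974400
step 2 [1y] bond c/2=1/25: DF=(125889/125000 − 1/25·(0.974400))/(1+1/25) = 9309/10000 ≈ 0.930900
step 3 [1.5y] swap r/2=1005/28048: DF=(1 − 1005/28048·(0.974400+0.930900))/(1+1005/28048) = 1799/2000 ≈ 0.899500
step 4 [2y] swap r/2=1345/36703: DF=(1 − 1345/36703·(0.974400+0.930900+0.899500))/(1+1345/36703) = 1731/2000 ≈ 0.865500
step 5 [2.5y] bond c/2=3/100: DF=(244883/250000 − 3/100·(0.974400+0.930900+0.899500+0.865500))/(1+3/100) = 8441/10000 ≈ 0.844100
step 6 [3y] bond c/2=17/400: DF=(1039623/1000000 − 17/400·(0.974400+0.930900+0.899500+0.865500+0.844100))/(1+17/400) = 2033/2500 ≈ 0.813200

1 1/2 609/625
2 1 9309/10000
3 3/2 1799/2000
4 2 1731/2000
5 5/2 8441/10000
6 3 2033/2500
DF(0.5y) is solved at step 1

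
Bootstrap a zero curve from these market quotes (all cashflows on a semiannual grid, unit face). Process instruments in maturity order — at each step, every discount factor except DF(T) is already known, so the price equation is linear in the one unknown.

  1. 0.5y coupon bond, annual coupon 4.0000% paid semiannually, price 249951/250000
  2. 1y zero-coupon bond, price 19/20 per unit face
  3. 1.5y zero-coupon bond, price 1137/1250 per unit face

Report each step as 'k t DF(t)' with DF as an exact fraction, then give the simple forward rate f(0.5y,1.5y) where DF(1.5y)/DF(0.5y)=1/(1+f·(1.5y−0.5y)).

step 1 [0.5y] bond c/2=1/50: DF=(249951/250000 − 1/50·(0))/(1+1/50) = 4901/5000 ≈ 0.980200
step 2 [1y] zero: DF = P = 19/20 ≈ 0.950000
step 3 [1.5y] zero: DF = P = 1137/1250 ≈ 0.909600

1 1/2 4901/5000
2 1 19/20
3 3/2 1137/1250
f(0.5y,1.5y) = ((4901/5000)/(1137/1250) − 1)/(1) = 353/4548 ≈ 7.7617%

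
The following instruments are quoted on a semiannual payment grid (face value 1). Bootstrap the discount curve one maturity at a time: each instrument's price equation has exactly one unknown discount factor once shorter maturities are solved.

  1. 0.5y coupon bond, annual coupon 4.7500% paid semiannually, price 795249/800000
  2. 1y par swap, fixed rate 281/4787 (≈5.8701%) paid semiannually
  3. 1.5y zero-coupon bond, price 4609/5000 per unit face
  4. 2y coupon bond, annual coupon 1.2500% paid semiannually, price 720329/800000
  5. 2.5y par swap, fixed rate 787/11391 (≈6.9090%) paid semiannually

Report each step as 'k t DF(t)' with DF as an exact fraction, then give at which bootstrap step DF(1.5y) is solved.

step 1 [0.5y] bond c/2=19/800: DF=(795249/800000 − 19/800·(0))/(1+19/800) = 971/1000 ≈ 0.971000
step 2 [1y] swap r/2=281/9574: DF=(1 − 281/9574·(0.971000))/(1+281/9574) = 4719/5000 ≈ 0.943800
step 3 [1.5y] zero: DF = P = 4609/5000 ≈ 0.921800
step 4 [2y] bond c/2=1/160: DF=(720329/800000 − 1/160·(0.971000+0.943800+0.921800))/(1+1/160) = 2193/2500 ≈ 0.877200
step 5 [2.5y] swap r/2=787/22782: DF=(1 − 787/22782·(0.971000+0.943800+0.921800+0.877200))/(1+787/22782) = 4213/5000 ≈ 0.842600

1 1/2 971/1000
2 1 4719/5000
3 3/2 4609/5000
4 2 2193/2500
5 5/2 4213/5000
DF(1.5y) is solved at step 3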